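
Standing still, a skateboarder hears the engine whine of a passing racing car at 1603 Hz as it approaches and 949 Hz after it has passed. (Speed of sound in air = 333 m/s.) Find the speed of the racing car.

f₁/f₂ = (v + v_s)/(v − v_s), so v_s = v · (f₁ − f₂)/(f₁ + f₂).
v_s = 333 × (1603 − 949)/(1603 + 949) = 333 × 654/2552 ≈ 85 m/s.

85 m/s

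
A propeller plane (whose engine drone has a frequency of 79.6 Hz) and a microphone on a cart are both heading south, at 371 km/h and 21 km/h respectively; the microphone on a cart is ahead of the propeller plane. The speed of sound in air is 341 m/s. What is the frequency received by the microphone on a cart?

371 km/h = 103.1 m/s; 21 km/h = 5.833 m/s.
The microphone on a cart is ahead, so the propeller plane is moving toward it while the microphone on a cart is moving away from the propeller plane.
With source approaching and observer receding, f' = f · (v − v_o)/(v − v_s).
f' = 79.6 × (341 − 5.833)/(341 − 103.1) = 79.6 × 335.17/237.94 ≈ 112 Hz.

112 Hz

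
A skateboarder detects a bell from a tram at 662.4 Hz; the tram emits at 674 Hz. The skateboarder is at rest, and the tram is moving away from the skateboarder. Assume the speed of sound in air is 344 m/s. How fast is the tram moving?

f' = f · v/(v + v_s) ⇒ v_s = v · |1 − f/f'|.
v_s = 344 × |1 − 674/662.4| = 344 × 0.01751 ≈ 6.0 m/s.

6.0 m/s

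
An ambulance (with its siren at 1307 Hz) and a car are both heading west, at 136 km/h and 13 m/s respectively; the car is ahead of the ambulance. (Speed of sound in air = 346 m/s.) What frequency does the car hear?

1412 Hz

136 km/h = 37.78 m/s.
The car is ahead, so the ambulance is moving toward it while the car is moving away from the ambulance.
With source approaching and observer receding, f' = f · (v − v_o)/(v − v_s).
f' = 1307 × (346 − 13)/(346 − 37.78) = 1307 × 333/308.22 ≈ 1412 Hz.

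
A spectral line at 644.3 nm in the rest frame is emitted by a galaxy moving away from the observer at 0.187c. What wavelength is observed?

Relativistic Doppler for wavelength: λ' = λ₀ · √((1 + β)/(1 − β)).
λ' = 644.3 × √(1.1870/0.8130) = 644.3 × 1.20831 ≈ 778.5 nm.

778.5 nm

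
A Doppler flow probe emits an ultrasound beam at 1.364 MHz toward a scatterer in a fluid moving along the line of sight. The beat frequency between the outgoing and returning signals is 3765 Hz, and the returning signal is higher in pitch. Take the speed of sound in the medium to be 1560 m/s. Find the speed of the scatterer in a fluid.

Double Doppler shift off a moving reflector: f₂ = f₀ · (v + u)/(v − u) (u > 0 toward emitter).
Returning signal is higher, so f₂ = f₀ + Δf = 1364000 + 3765 = 1367765 Hz.
Rearranging, u = v · (f₂ − f₀)/(f₂ + f₀) = 1560 × 3765/2731765 ≈ 2.15 m/s.
So the scatterer in a fluid is moving at 2.15 m/s toward the emitter.

2.15 m/s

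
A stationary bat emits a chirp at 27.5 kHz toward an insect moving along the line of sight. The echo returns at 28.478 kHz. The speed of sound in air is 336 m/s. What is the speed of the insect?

Double Doppler shift off a moving reflector: f₂ = f₀ · (v + u)/(v − u) (u > 0 toward emitter).
Rearranging, u = v · (f₂ − f₀)/(f₂ + f₀) = 336 × 0.978/55.978 ≈ 5.9 m/s.
So the insect is moving at 5.9 m/s toward the emitter.

5.9 m/s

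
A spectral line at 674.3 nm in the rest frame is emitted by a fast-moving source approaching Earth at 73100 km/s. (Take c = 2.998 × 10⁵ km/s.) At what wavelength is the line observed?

β = v/c = 73100/299800 = 0.2438.
Relativistic Doppler for wavelength: λ' = λ₀ · √((1 − β)/(1 + β)).
λ' = 674.3 × √(0.7562/1.2438) = 674.3 × 0.77970 ≈ 525.8 nm.

525.8 nm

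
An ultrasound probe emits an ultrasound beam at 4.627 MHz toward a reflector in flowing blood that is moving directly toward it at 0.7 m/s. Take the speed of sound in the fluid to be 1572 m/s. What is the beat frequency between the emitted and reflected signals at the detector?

The reflector in flowing blood first receives the wave as a moving observer: f₁ = f₀ · (v + u)/v = 4.627 × (1572 + 0.7)/1572 ≈ 4.62906 MHz.
On reflection it acts as a source moving toward the stationary detector: f₂ = f₁ · v/(v − u) = 4.62906 × 1572/1571.3 ≈ 4.63112 MHz.
Equivalently f₂ = f₀ · (v + u)/(v − u).
Beat frequency (with f₀ = 4627000 Hz): |f₂ − f₀| = 2u·f₀/(v − u) = 2 × 0.7 × 4627000/1571.3 ≈ 4123 Hz.

4123 Hz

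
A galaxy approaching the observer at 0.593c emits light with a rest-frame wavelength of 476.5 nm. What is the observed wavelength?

Relativistic Doppler for wavelength: λ' = λ₀ · √((1 − β)/(1 + β)).
λ' = 476.5 × √(0.4070/1.5930) = 476.5 × 0.50546 ≈ 240.9 nm.

240.9 nm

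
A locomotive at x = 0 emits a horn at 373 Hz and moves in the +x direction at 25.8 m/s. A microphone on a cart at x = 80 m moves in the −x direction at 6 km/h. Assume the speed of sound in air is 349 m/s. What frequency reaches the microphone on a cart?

405 Hz

6 km/h = 1.667 m/s.
The observer lies on the +x side, so the source is heading toward the observer and the observer is heading toward the source.
Both move, so f' = f · (v + v_o)/(v − v_s).
f' = 373 × (349 + 1.667)/(349 − 25.8) = 373 × 350.67/323.2 ≈ 405 Hz.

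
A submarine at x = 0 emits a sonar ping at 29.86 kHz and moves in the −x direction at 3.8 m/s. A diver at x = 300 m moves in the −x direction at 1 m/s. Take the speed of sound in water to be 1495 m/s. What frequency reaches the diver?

29.8 kHz

The observer lies on the +x side, so the source is heading away from the observer and the observer is heading toward the source.
With source receding and observer approaching, f' = f · (v + v_o)/(v + v_s).
f' = 29.86 × (1495 + 1)/(1495 + 3.8) = 29.86 × 1496/1498.8 ≈ 29.8 kHz.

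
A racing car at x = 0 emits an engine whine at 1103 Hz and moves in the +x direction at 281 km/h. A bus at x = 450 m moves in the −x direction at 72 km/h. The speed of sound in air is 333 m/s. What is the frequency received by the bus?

1527 Hz

281 km/h = 78.06 m/s; 72 km/h = 20 m/s.
The observer lies on the +x side, so the source is heading toward the observer and the observer is heading toward the source.
With source approaching and observer approaching, f' = f · (v + v_o)/(v − v_s).
f' = 1103 × (333 + 20)/(333 − 78.06) = 1103 × 353/254.94 ≈ 1527 Hz.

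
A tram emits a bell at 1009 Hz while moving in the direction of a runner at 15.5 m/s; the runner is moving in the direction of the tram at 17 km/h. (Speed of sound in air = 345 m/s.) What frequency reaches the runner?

1071 Hz

17 km/h = 4.722 m/s.
Both move, so f' = f · (v + v_o)/(v − v_s).
f' = 1009 × (345 + 4.722)/(345 − 15.5) = 1009 × 349.72/329.5 ≈ 1071 Hz.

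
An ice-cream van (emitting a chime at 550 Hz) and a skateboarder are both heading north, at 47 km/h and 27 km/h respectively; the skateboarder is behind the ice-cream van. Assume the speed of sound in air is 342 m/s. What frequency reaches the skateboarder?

541 Hz

47 km/h = 13.06 m/s; 27 km/h = 7.5 m/s.
The skateboarder is behind, so the ice-cream van is moving away from it while the skateboarder is moving toward the ice-cream van.
Both move, so f' = f · (v + v_o)/(v + v_s).
f' = 550 × (342 + 7.5)/(342 + 13.06) = 550 × 349.5/355.06 ≈ 541 Hz.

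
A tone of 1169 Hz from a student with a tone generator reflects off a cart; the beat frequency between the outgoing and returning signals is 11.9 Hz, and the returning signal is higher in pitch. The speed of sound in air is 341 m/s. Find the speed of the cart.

Double Doppler shift off a moving reflector: f₂ = f₀ · (v + u)/(v − u) (u > 0 toward emitter).
Returning signal is higher, so f₂ = f₀ + Δf = 1169 + 11.9 = 1180.9 Hz.
Rearranging, u = v · (f₂ − f₀)/(f₂ + f₀) = 341 × 11.9/2349.9 ≈ 1.73 m/s.
So the cart is moving at 1.73 m/s toward the emitter.

1.73 m/s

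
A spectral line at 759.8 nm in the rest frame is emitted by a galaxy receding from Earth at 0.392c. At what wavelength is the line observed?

Relativistic Doppler for wavelength: λ' = λ₀ · √((1 + β)/(1 − β)).
λ' = 759.8 × √(1.3920/0.6080) = 759.8 × 1.51310 ≈ 1149.7 nm.

1149.7 nm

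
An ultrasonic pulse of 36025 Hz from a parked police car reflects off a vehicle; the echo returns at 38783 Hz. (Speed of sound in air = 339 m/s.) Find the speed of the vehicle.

12.5 m/s

Double Doppler shift off a moving reflector: f₂ = f₀ · (v + u)/(v − u) (u > 0 toward emitter).
Rearranging, u = v · (f₂ − f₀)/(f₂ + f₀) = 339 × 2758/74808 ≈ 12.5 m/s.
So the vehicle is moving at 12.5 m/s toward the emitter.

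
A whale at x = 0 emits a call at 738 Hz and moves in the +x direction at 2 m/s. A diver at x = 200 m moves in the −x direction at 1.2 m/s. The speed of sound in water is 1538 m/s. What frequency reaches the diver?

The observer lies on the +x side, so the source is heading toward the observer and the observer is heading toward the source.
Both move, so f' = f · (v + v_o)/(v − v_s).
f' = 738 × (1538 + 1.2)/(1538 − 2) = 738 × 1539.2/1536 ≈ 740 Hz.

740 Hz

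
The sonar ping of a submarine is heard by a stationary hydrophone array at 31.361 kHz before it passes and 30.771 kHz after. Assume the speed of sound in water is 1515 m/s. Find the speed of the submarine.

14.4 m/s

f₁/f₂ = (v + v_s)/(v − v_s), so v_s = v · (f₁ − f₂)/(f₁ + f₂).
v_s = 1515 × (31.361 − 30.771)/(31.361 + 30.771) = 1515 × 0.590/62.132 ≈ 14.4 m/s.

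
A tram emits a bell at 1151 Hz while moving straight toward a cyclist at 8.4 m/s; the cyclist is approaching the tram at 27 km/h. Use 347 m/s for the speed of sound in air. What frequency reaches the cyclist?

1205 Hz

27 km/h = 7.5 m/s.
With source approaching and observer approaching, f' = f · (v + v_o)/(v − v_s).
f' = 1151 × (347 + 7.5)/(347 − 8.4) = 1151 × 354.5/338.6 ≈ 1205 Hz.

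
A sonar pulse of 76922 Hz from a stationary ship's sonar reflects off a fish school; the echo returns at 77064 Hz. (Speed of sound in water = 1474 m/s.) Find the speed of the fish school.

Double Doppler shift off a moving reflector: f₂ = f₀ · (v + u)/(v − u) (u > 0 toward emitter).
Rearranging, u = v · (f₂ − f₀)/(f₂ + f₀) = 1474 × 142/153986 ≈ 1.36 m/s.
So the fish school is moving at 1.36 m/s toward the emitter.

1.36 m/s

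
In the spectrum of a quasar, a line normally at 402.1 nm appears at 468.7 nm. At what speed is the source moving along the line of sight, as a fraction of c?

λ'/λ₀ = 1.1656 > 1 (redshift), so the source is receding.
λ'/λ₀ = √((1 + β)/(1 − β)) for a receding source ⇒ β = (r² − 1)/(r² + 1) with r = λ'/λ₀.
β = (1.3587 − 1)/(1.3587 + 1) ≈ 0.152.

0.152c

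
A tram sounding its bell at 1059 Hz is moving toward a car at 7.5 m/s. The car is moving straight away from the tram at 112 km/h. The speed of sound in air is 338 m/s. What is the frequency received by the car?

112 km/h = 31.11 m/s.
With source approaching and observer receding, f' = f · (v − v_o)/(v − v_s).
f' = 1059 × (338 − 31.11)/(338 − 7.5) = 1059 × 306.89/330.5 ≈ 983 Hz.

983 Hz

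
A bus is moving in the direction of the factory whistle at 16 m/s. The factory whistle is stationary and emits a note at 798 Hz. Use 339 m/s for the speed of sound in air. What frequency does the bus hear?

Only the observer moves, toward the source, so f' = f · (v + v_o)/v.
f' = 798 × (339 + 16)/339 = 798 × 355/339 ≈ 836 Hz.

836 Hz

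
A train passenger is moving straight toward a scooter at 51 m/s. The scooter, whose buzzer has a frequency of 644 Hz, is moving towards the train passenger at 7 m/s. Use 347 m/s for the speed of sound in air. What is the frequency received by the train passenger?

General Doppler shift: f' = f · (v + v_o)/(v − v_s).
f' = 644 × (347 + 51)/(347 − 7) = 644 × 398/340 ≈ 754 Hz.

754 Hz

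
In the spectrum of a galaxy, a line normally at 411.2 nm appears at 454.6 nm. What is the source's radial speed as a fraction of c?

0.100

λ'/λ₀ = 1.1055 > 1 (redshift), so the source is receding.
λ'/λ₀ = √((1 + β)/(1 − β)) for a receding source ⇒ β = (r² − 1)/(r² + 1) with r = λ'/λ₀.
β = (1.2222 − 1)/(1.2222 + 1) ≈ 0.100.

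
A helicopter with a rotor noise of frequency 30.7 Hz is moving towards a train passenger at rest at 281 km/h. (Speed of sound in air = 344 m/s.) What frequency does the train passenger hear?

281 km/h = 78.06 m/s.
Moving source, stationary observer: f' = f · v/(v − v_s) since the source is approaching.
f' = 30.7 × 344/(344 − 78.06) = 30.7 × 344/265.9 ≈ 39.7 Hz.

39.7 Hz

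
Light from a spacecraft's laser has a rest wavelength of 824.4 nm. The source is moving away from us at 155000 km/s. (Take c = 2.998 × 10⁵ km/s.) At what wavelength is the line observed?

1461.0 nm

β = v/c = 155000/299800 = 0.5170.
Relativistic Doppler for wavelength: λ' = λ₀ · √((1 + β)/(1 − β)).
λ' = 824.4 × √(1.5170/0.4830) = 824.4 × 1.77225 ≈ 1461.0 nm.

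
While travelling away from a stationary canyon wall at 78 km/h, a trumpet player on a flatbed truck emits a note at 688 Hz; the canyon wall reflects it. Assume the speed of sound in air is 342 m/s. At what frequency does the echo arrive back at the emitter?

78 km/h = 21.67 m/s.
The canyon wall receives the sound from a moving source: f₁ = f₀ · v/(v + v_e) = 688 × 342/363.67 ≈ 647 Hz.
On the return leg the trumpet player on a flatbed truck is a moving observer: f₂ = f₁ · (v − v_e)/v = 647 × 320.33/342 ≈ 606 Hz.
Equivalently f₂ = f₀ · (v − v_e)/(v + v_e).

606 Hz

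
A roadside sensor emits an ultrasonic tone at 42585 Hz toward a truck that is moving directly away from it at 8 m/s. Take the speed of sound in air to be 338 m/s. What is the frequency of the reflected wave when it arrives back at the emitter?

The truck first receives the wave as a moving observer: f₁ = f₀ · (v − u)/v = 42585 × (338 − 8)/338 ≈ 41577 Hz.
On reflection it acts as a source moving away from the stationary detector: f₂ = f₁ · v/(v + u) = 41577 × 338/346 ≈ 40616 Hz.

40616 Hz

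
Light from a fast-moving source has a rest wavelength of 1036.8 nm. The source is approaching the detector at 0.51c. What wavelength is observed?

590.6 nm

Relativistic Doppler for wavelength: λ' = λ₀ · √((1 − β)/(1 + β)).
λ' = 1036.8 × √(0.4900/1.5100) = 1036.8 × 0.56965 ≈ 590.6 nm.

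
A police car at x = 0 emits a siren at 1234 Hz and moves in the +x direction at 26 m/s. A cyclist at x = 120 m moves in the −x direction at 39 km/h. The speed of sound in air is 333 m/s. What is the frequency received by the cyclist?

1382 Hz

39 km/h = 10.83 m/s.
The observer lies on the +x side, so the source is heading toward the observer and the observer is heading toward the source.
With source approaching and observer approaching, f' = f · (v + v_o)/(v − v_s).
f' = 1234 × (333 + 10.83)/(333 − 26) = 1234 × 343.83/307 ≈ 1382 Hz.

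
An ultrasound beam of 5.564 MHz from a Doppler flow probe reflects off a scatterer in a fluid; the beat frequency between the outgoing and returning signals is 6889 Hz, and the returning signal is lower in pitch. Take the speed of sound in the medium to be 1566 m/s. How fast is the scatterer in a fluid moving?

0.97 m/s

Double Doppler shift off a moving reflector: f₂ = f₀ · (v + u)/(v − u) (u > 0 toward emitter).
Returning signal is lower, so f₂ = f₀ − Δf = 5564000 − 6889 = 5557111 Hz.
Rearranging, u = v · (f₂ − f₀)/(f₂ + f₀) = 1566 × -6889/11121111 ≈ -0.97 m/s.
So the scatterer in a fluid is moving at 0.97 m/s away from the emitter.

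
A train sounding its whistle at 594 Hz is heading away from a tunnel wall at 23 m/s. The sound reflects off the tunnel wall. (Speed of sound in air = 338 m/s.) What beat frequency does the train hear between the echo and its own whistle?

76 Hz

The tunnel wall receives the sound from a moving source: f₁ = f₀ · v/(v + v_e) = 594 × 338/361 ≈ 556.2 Hz.
On the return leg the train is a moving observer: f₂ = f₁ · (v − v_e)/v = 556.2 × 315/338 ≈ 518.3 Hz.
Equivalently f₂ = f₀ · (v − v_e)/(v + v_e).
Beat against the emitted tone: |f₂ − f₀| = 2v_e·f₀/(v + v_e) = 2 × 23 × 594/361 ≈ 76 Hz.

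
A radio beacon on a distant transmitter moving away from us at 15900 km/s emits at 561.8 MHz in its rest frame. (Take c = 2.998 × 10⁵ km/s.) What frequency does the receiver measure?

β = v/c = 15900/299800 = 0.0530.
Relativistic Doppler for frequency: f' = f₀ · √((1 − β)/(1 + β)).
f' = 561.8 × √(0.9470/1.0530) = 561.8 × 0.94830 ≈ 532.8 MHz.

532.8 MHz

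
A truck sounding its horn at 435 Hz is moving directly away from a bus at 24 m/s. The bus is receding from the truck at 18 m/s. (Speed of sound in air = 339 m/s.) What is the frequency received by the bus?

385 Hz

Both move, so f' = f · (v − v_o)/(v + v_s).
f' = 435 × (339 − 18)/(339 + 24) = 435 × 321/363 ≈ 385 Hz.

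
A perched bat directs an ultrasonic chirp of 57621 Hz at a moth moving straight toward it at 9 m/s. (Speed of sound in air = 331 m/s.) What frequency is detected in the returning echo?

60842 Hz

At the moth (a moving observer), f₁ = f₀ · (v + u)/v = 57621 × 340/331 ≈ 59188 Hz.
On reflection it acts as a source moving toward the stationary detector: f₂ = f₁ · v/(v − u) = 59188 × 331/322 ≈ 60842 Hz.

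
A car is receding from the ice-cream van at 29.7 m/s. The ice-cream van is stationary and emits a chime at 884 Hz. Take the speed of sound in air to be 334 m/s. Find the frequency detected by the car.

Moving observer, stationary source: f' = f · (v − v_o)/v.
f' = 884 × (334 − 29.7)/334 = 884 × 304.3/334 ≈ 805 Hz.

805 Hz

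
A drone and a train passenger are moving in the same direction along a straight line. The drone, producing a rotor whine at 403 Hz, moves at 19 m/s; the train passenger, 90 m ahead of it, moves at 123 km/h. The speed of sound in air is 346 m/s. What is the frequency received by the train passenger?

123 km/h = 34.17 m/s.
The train passenger is ahead, so the drone is moving toward it while the train passenger is moving away from the drone.
General Doppler shift: f' = f · (v − v_o)/(v − v_s).
f' = 403 × (346 − 34.17)/(346 − 19) = 403 × 311.83/327 ≈ 384 Hz.

384 Hz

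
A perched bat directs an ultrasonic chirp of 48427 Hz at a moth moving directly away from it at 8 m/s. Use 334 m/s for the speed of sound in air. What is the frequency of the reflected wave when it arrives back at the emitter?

The moth first receives the wave as a moving observer: f₁ = f₀ · (v − u)/v = 48427 × (334 − 8)/334 ≈ 47267 Hz.
On reflection it acts as a source moving away from the stationary detector: f₂ = f₁ · v/(v + u) = 47267 × 334/342 ≈ 46161 Hz.
Equivalently f₂ = f₀ · (v − u)/(v + u).

46161 Hz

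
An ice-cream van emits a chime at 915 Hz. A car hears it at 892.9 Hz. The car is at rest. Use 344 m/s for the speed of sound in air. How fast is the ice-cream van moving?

8.5 m/s

f' < f, so the ice-cream van is receding.
f' = f · v/(v + v_s) ⇒ v_s = v · |1 − f/f'|.
v_s = 344 × |1 − 915/892.9| = 344 × 0.02475 ≈ 8.5 m/s.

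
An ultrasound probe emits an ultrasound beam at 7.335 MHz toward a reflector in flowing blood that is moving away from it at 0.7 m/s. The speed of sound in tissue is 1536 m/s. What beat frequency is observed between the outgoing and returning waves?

The reflector in flowing blood first receives the wave as a moving observer: f₁ = f₀ · (v − u)/v = 7.335 × (1536 − 0.7)/1536 ≈ 7.33166 MHz.
On reflection it acts as a source moving away from the stationary detector: f₂ = f₁ · v/(v + u) = 7.33166 × 1536/1536.7 ≈ 7.32832 MHz.
Beat frequency (with f₀ = 7335000 Hz): |f₂ − f₀| = 2u·f₀/(v + u) = 2 × 0.7 × 7335000/1536.7 ≈ 6683 Hz.

6683 Hz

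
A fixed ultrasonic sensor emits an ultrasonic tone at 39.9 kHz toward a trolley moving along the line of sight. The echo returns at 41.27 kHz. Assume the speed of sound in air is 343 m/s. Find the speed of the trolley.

Double Doppler shift off a moving reflector: f₂ = f₀ · (v + u)/(v − u) (u > 0 toward emitter).
Rearranging, u = v · (f₂ − f₀)/(f₂ + f₀) = 343 × 1.37/81.17 ≈ 5.8 m/s.
So the trolley is moving at 5.8 m/s toward the emitter.

5.8 m/s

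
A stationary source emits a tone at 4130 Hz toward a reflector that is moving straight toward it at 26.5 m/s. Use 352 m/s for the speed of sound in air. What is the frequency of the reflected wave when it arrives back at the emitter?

4802 Hz

The reflector first receives the wave as a moving observer: f₁ = f₀ · (v + u)/v = 4130 × (352 + 26.5)/352 ≈ 4441 Hz.
On reflection it acts as a source moving toward the stationary detector: f₂ = f₁ · v/(v − u) = 4441 × 352/325.5 ≈ 4802 Hz.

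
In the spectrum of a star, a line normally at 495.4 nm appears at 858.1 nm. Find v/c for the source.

0.500

λ'/λ₀ = 1.7321 > 1 (redshift), so the source is receding.
λ'/λ₀ = √((1 + β)/(1 − β)) for a receding source ⇒ β = (r² − 1)/(r² + 1) with r = λ'/λ₀.
β = (3.0003 − 1)/(3.0003 + 1) ≈ 0.500.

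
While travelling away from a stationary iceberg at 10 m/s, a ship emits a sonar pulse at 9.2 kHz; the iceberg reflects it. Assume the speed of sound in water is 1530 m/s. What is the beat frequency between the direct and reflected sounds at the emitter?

The iceberg receives the sound from a moving source: f₁ = f₀ · v/(v + v_e) = 9.2 × 1530/1540 ≈ 9.1403 kHz.
On the return leg the ship is a moving observer: f₂ = f₁ · (v − v_e)/v = 9.1403 × 1520/1530 ≈ 9.0805 kHz.
Beat against the emitted tone (with f₀ = 9200 Hz): |f₂ − f₀| = 2v_e·f₀/(v + v_e) = 2 × 10 × 9200/1540 ≈ 119 Hz.

119 Hz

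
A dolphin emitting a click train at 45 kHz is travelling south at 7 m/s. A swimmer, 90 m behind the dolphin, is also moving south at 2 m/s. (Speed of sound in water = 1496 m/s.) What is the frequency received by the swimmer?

The swimmer is behind, so the dolphin is moving away from it while the swimmer is moving toward the dolphin.
General Doppler shift: f' = f · (v + v_o)/(v + v_s).
f' = 45 × (1496 + 2)/(1496 + 7) = 45 × 1498/1503 ≈ 44.9 kHz.

44.9 kHz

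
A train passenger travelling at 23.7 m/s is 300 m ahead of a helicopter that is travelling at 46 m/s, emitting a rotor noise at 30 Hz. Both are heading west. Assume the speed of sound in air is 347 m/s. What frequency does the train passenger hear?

32.2 Hz

The train passenger is ahead, so the helicopter is moving toward it while the train passenger is moving away from the helicopter.
Both move, so f' = f · (v − v_o)/(v − v_s).
f' = 30 × (347 − 23.7)/(347 − 46) = 30 × 323.3/301 ≈ 32.2 Hz.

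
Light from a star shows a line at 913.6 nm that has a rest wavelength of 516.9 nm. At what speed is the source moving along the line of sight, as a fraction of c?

λ'/λ₀ = 1.7675 > 1 (redshift), so the source is receding.
λ'/λ₀ = √((1 + β)/(1 − β)) for a receding source ⇒ β = (r² − 1)/(r² + 1) with r = λ'/λ₀.
β = (3.1239 − 1)/(3.1239 + 1) ≈ 0.515.

0.515c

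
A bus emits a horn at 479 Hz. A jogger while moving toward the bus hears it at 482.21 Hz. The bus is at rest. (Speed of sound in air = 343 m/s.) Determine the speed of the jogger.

f' = f · (v + v_o)/v ⇒ v_o = v · |f'/f − 1|.
v_o = 343 × |482.21/479 − 1| = 343 × 0.006701 ≈ 2.30 m/s.

2.30 m/s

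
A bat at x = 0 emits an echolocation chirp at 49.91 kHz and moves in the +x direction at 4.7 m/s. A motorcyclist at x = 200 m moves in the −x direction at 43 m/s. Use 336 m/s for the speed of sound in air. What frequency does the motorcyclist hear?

The observer lies on the +x side, so the source is heading toward the observer and the observer is heading toward the source.
Both move, so f' = f · (v + v_o)/(v − v_s).
f' = 49.91 × (336 + 43)/(336 − 4.7) = 49.91 × 379/331.3 ≈ 57.1 kHz.

57.1 kHz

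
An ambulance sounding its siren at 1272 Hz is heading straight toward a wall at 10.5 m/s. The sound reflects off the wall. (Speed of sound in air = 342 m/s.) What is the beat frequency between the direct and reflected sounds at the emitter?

The wall receives the sound from a moving source: f₁ = f₀ · v/(v − v_e) = 1272 × 342/331.5 ≈ 1312.3 Hz.
On the return leg the ambulance is a moving observer: f₂ = f₁ · (v + v_e)/v = 1312.3 × 352.5/342 ≈ 1352.6 Hz.
Equivalently f₂ = f₀ · (v + v_e)/(v − v_e).
Beat against the emitted tone: |f₂ − f₀| = 2v_e·f₀/(v − v_e) = 2 × 10.5 × 1272/331.5 ≈ 81 Hz.

81 Hz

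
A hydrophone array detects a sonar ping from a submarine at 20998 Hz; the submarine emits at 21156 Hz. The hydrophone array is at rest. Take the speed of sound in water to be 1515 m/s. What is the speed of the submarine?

11.4 m/s

f' < f, so the submarine is receding.
f' = f · v/(v + v_s) ⇒ v_s = v · |1 − f/f'|.
v_s = 1515 × |1 − 21156/20998| = 1515 × 0.007525 ≈ 11.4 m/s.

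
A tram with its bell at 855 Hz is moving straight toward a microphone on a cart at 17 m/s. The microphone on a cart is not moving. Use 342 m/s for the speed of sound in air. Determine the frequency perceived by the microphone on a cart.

Moving source, stationary observer: f' = f · v/(v − v_s) since the source is approaching.
f' = 855 × 342/(342 − 17) = 855 × 342/325 ≈ 900 Hz.

900 Hz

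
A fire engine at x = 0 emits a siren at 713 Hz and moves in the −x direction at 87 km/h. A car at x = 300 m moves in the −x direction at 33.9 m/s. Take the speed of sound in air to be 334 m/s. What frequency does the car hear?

732 Hz

87 km/h = 24.17 m/s.
The observer lies on the +x side, so the source is heading away from the observer and the observer is heading toward the source.
With source receding and observer approaching, f' = f · (v + v_o)/(v + v_s).
f' = 713 × (334 + 33.9)/(334 + 24.17) = 713 × 367.9/358.17 ≈ 732 Hz.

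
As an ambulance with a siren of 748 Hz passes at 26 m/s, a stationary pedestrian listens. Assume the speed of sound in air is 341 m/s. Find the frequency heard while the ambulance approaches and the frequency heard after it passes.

Approaching: f₁ = f · v/(v − v_s) = 748 × 341/315 ≈ 810 Hz.
Receding: f₂ = f · v/(v + v_s) = 748 × 341/367 ≈ 695 Hz.

810 Hz approaching; 695 Hz receding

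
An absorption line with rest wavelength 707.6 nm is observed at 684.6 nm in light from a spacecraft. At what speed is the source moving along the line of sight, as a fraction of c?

0.033c

λ'/λ₀ = 0.9675 < 1 (blueshift), so the source is approaching.
λ'/λ₀ = √((1 − β)/(1 + β)) for an approaching source ⇒ β = (1 − r²)/(1 + r²) with r = λ'/λ₀.
β = (1 − 0.9360)/(1 + 0.9360) ≈ 0.033.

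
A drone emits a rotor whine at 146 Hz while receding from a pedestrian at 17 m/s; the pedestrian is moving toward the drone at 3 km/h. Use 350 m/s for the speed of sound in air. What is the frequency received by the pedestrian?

140 Hz

3 km/h = 0.8333 m/s.
Both move, so f' = f · (v + v_o)/(v + v_s).
f' = 146 × (350 + 0.8333)/(350 + 17) = 146 × 350.83/367 ≈ 140 Hz.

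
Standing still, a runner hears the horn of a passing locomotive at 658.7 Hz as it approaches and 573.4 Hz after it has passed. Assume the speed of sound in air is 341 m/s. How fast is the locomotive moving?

23.6 m/s

f₁/f₂ = (v + v_s)/(v − v_s), so v_s = v · (f₁ − f₂)/(f₁ + f₂).
v_s = 341 × (658.7 − 573.4)/(658.7 + 573.4) = 341 × 85.3/1232.1 ≈ 23.6 m/s.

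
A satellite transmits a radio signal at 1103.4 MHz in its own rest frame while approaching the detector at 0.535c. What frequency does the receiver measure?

2004.8 MHz

Relativistic Doppler for frequency: f' = f₀ · √((1 + β)/(1 − β)).
f' = 1103.4 × √(1.5350/0.4650) = 1103.4 × 1.81689 ≈ 2004.8 MHz.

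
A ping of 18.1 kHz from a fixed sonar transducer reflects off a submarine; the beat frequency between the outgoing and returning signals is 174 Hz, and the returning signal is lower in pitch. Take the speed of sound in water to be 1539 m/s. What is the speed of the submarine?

Double Doppler shift off a moving reflector: f₂ = f₀ · (v + u)/(v − u) (u > 0 toward emitter).
Returning signal is lower, so f₂ = f₀ − Δf = 18100 − 174 = 17926 Hz.
Rearranging, u = v · (f₂ − f₀)/(f₂ + f₀) = 1539 × -174/36026 ≈ -7.4 m/s.
So the submarine is moving at 7.4 m/s away from the emitter.

7.4 m/s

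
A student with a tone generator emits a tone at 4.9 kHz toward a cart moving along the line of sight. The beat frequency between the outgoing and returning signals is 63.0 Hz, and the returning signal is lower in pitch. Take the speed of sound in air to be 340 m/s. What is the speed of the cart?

2.20 m/s

Double Doppler shift off a moving reflector: f₂ = f₀ · (v + u)/(v − u) (u > 0 toward emitter).
Returning signal is lower, so f₂ = f₀ − Δf = 4900 − 63 = 4837 Hz.
Rearranging, u = v · (f₂ − f₀)/(f₂ + f₀) = 340 × -63/9737 ≈ -2.20 m/s.
So the cart is moving at 2.20 m/s away from the emitter.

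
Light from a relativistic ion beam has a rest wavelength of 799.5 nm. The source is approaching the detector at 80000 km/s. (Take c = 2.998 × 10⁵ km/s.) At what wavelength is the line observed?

β = v/c = 80000/299800 = 0.2668.
Relativistic Doppler for wavelength: λ' = λ₀ · √((1 − β)/(1 + β)).
λ' = 799.5 × √(0.7332/1.2668) = 799.5 × 0.76074 ≈ 608.2 nm.

608.2 nm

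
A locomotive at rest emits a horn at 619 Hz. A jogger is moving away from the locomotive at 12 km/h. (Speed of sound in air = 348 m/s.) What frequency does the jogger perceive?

12 km/h = 3.333 m/s.
Moving observer, stationary source: f' = f · (v − v_o)/v.
f' = 619 × (348 − 3.333)/348 = 619 × 344.67/348 ≈ 613 Hz.

613 Hz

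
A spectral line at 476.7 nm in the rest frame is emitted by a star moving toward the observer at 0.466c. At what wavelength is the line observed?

287.7 nm

Relativistic Doppler for wavelength: λ' = λ₀ · √((1 − β)/(1 + β)).
λ' = 476.7 × √(0.5340/1.4660) = 476.7 × 0.60354 ≈ 287.7 nm.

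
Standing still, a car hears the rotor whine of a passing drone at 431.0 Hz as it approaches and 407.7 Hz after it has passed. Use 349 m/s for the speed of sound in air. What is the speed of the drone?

9.7 m/s

f₁/f₂ = (v + v_s)/(v − v_s), so v_s = v · (f₁ − f₂)/(f₁ + f₂).
v_s = 349 × (431.0 − 407.7)/(431.0 + 407.7) = 349 × 23.3/838.7 ≈ 9.7 m/s.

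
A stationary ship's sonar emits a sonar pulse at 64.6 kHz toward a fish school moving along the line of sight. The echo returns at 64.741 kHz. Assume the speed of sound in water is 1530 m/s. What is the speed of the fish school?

1.67 m/s

Double Doppler shift off a moving reflector: f₂ = f₀ · (v + u)/(v − u) (u > 0 toward emitter).
Rearranging, u = v · (f₂ − f₀)/(f₂ + f₀) = 1530 × 0.141/129.341 ≈ 1.67 m/s.
So the fish school is moving at 1.67 m/s toward the emitter.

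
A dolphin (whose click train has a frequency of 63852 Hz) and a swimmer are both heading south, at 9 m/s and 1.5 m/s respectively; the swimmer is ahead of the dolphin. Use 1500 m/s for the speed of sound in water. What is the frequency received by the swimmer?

The swimmer is ahead, so the dolphin is moving toward it while the swimmer is moving away from the dolphin.
General Doppler shift: f' = f · (v − v_o)/(v − v_s).
f' = 63852 × (1500 − 1.5)/(1500 − 9) = 63852 × 1498.5/1491 ≈ 64173 Hz.

64173 Hz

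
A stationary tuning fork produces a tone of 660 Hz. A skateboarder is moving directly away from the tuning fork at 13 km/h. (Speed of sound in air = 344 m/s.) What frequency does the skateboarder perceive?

13 km/h = 3.611 m/s.
Only the observer moves, away from the source, so f' = f · (v − v_o)/v.
f' = 660 × (344 − 3.611)/344 = 660 × 340.39/344 ≈ 653 Hz.

653 Hz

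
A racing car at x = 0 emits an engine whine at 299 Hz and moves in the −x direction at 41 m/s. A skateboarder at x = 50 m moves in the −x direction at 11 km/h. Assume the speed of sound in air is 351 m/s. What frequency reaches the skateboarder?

270 Hz

11 km/h = 3.056 m/s.
The observer lies on the +x side, so the source is heading away from the observer and the observer is heading toward the source.
Both move, so f' = f · (v + v_o)/(v + v_s).
f' = 299 × (351 + 3.056)/(351 + 41) = 299 × 354.06/392 ≈ 270 Hz.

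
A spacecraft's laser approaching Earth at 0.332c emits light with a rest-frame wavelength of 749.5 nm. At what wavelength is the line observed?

Relativistic Doppler for wavelength: λ' = λ₀ · √((1 − β)/(1 + β)).
λ' = 749.5 × √(0.6680/1.3320) = 749.5 × 0.70817 ≈ 530.8 nm.

530.8 nm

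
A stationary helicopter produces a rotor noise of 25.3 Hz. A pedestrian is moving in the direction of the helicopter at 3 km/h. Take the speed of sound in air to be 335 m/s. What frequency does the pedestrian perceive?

3 km/h = 0.8333 m/s.
Only the observer moves, toward the source, so f' = f · (v + v_o)/v.
f' = 25.3 × (335 + 0.8333)/335 = 25.3 × 335.83/335 ≈ 25.4 Hz.

25.4 Hz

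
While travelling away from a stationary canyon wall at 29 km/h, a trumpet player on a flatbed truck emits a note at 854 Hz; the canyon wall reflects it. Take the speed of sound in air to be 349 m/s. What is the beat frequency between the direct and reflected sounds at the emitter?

29 km/h = 8.056 m/s.
The canyon wall receives the sound from a moving source: f₁ = f₀ · v/(v + v_e) = 854 × 349/357.06 ≈ 834.7 Hz.
On the return leg the trumpet player on a flatbed truck is a moving observer: f₂ = f₁ · (v − v_e)/v = 834.7 × 340.94/349 ≈ 815.5 Hz.
Equivalently f₂ = f₀ · (v − v_e)/(v + v_e).
Beat against the emitted tone: |f₂ − f₀| = 2v_e·f₀/(v + v_e) = 2 × 8.056 × 854/357.06 ≈ 38.5 Hz.

38.5 Hz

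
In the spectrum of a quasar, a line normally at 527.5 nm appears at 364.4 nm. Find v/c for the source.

0.354

λ'/λ₀ = 0.6908 < 1 (blueshift), so the source is approaching.
λ'/λ₀ = √((1 − β)/(1 + β)) for an approaching source ⇒ β = (1 − r²)/(1 + r²) with r = λ'/λ₀.
β = (1 − 0.4772)/(1 + 0.4772) ≈ 0.354.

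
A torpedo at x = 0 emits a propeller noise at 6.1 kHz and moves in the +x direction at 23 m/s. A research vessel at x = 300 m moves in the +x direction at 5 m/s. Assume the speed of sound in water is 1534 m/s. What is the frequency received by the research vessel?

6.17 kHz

The observer lies on the +x side, so the source is heading toward the observer and the observer is heading away from the source.
With source approaching and observer receding, f' = f · (v − v_o)/(v − v_s).
f' = 6.1 × (1534 − 5)/(1534 − 23) = 6.1 × 1529/1511 ≈ 6.17 kHz.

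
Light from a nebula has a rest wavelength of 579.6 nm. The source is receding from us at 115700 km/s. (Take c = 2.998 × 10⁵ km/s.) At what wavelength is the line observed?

870.7 nm

β = v/c = 115700/299800 = 0.3859.
Relativistic Doppler for wavelength: λ' = λ₀ · √((1 + β)/(1 − β)).
λ' = 579.6 × √(1.3859/0.6141) = 579.6 × 1.50231 ≈ 870.7 nm.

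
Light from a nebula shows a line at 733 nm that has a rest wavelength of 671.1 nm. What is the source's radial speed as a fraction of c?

0.088

λ'/λ₀ = 1.0922 > 1 (redshift), so the source is receding.
λ'/λ₀ = √((1 + β)/(1 − β)) for a receding source ⇒ β = (r² − 1)/(r² + 1) with r = λ'/λ₀.
β = (1.1930 − 1)/(1.1930 + 1) ≈ 0.088.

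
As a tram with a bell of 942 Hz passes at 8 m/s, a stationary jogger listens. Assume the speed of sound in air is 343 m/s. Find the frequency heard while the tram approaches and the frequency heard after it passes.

964 Hz approaching; 921 Hz receding

Approaching: f₁ = f · v/(v − v_s) = 942 × 343/335 ≈ 964 Hz.
Receding: f₂ = f · v/(v + v_s) = 942 × 343/351 ≈ 921 Hz.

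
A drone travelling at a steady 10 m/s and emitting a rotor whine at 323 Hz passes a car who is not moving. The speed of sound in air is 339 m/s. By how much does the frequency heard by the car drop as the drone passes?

19.1 Hz

Approaching: f₁ = f · v/(v − v_s) = 323 × 339/329 ≈ 332.8 Hz.
Receding: f₂ = f · v/(v + v_s) = 323 × 339/349 ≈ 313.7 Hz.
Drop: f₁ − f₂ = 2f·v·v_s/(v² − v_s²) = 2 × 323 × 339 × 10/(339² − 10²) ≈ 19.1 Hz.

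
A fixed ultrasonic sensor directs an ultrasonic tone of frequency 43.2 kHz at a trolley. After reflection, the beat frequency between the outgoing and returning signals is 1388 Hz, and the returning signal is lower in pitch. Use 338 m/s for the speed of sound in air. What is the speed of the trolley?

Double Doppler shift off a moving reflector: f₂ = f₀ · (v + u)/(v − u) (u > 0 toward emitter).
Returning signal is lower, so f₂ = f₀ − Δf = 43200 − 1388 = 41812 Hz.
Rearranging, u = v · (f₂ − f₀)/(f₂ + f₀) = 338 × -1388/85012 ≈ -5.5 m/s.
So the trolley is moving at 5.5 m/s away from the emitter.

5.5 m/s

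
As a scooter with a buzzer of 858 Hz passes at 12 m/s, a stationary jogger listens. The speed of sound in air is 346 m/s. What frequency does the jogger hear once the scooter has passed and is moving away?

Receding: f₂ = f · v/(v + v_s) = 858 × 346/358 ≈ 829 Hz.

829 Hz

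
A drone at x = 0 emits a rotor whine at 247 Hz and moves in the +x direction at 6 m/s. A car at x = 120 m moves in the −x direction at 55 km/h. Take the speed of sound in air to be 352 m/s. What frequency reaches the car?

262 Hz

55 km/h = 15.28 m/s.
The observer lies on the +x side, so the source is heading toward the observer and the observer is heading toward the source.
General Doppler shift: f' = f · (v + v_o)/(v − v_s).
f' = 247 × (352 + 15.28)/(352 − 6) = 247 × 367.28/346 ≈ 262 Hz.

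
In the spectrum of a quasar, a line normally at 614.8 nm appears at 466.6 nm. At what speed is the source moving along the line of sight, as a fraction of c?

λ'/λ₀ = 0.7589 < 1 (blueshift), so the source is approaching.
λ'/λ₀ = √((1 − β)/(1 + β)) for an approaching source ⇒ β = (1 − r²)/(1 + r²) with r = λ'/λ₀.
β = (1 − 0.5760)/(1 + 0.5760) ≈ 0.269.

0.269c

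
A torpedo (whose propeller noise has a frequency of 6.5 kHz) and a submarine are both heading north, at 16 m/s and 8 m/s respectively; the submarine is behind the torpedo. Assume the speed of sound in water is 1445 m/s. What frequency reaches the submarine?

The submarine is behind, so the torpedo is moving away from it while the submarine is moving toward the torpedo.
General Doppler shift: f' = f · (v + v_o)/(v + v_s).
f' = 6.5 × (1445 + 8)/(1445 + 16) = 6.5 × 1453/1461 ≈ 6.46 kHz.

6.46 kHz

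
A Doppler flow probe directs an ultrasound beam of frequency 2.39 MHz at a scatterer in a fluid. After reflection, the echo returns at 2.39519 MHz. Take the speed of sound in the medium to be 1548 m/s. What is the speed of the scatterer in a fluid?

1.68 m/s

Double Doppler shift off a moving reflector: f₂ = f₀ · (v + u)/(v − u) (u > 0 toward emitter).
Rearranging, u = v · (f₂ − f₀)/(f₂ + f₀) = 1548 × 0.00519/4.78519 ≈ 1.68 m/s.
So the scatterer in a fluid is moving at 1.68 m/s toward the emitter.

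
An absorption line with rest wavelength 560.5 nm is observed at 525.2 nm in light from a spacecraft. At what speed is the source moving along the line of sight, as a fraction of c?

0.065c

λ'/λ₀ = 0.9370 < 1 (blueshift), so the source is approaching.
λ'/λ₀ = √((1 − β)/(1 + β)) for an approaching source ⇒ β = (1 − r²)/(1 + r²) with r = λ'/λ₀.
β = (1 − 0.8780)/(1 + 0.8780) ≈ 0.065.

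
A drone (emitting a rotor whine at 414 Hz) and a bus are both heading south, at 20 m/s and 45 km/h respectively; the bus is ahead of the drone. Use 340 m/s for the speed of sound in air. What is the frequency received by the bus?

45 km/h = 12.5 m/s.
The bus is ahead, so the drone is moving toward it while the bus is moving away from the drone.
Both move, so f' = f · (v − v_o)/(v − v_s).
f' = 414 × (340 − 12.5)/(340 − 20) = 414 × 327.5/320 ≈ 424 Hz.

424 Hz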